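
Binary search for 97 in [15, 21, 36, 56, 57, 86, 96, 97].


Step 1: lo=0, hi=7, mid=3, val=56
Step 2: lo=4, hi=7, mid=5, val=86
Step 3: lo=6, hi=7, mid=6, val=96
Step 4: lo=7, hi=7, mid=7, val=97

Found at index 7


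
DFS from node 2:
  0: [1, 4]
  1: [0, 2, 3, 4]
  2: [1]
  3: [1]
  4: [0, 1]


Visit 2, push [1]
Visit 1, push [4, 3, 0]
Visit 0, push [4]
Visit 4, push []
Visit 3, push []

DFS order: [2, 1, 0, 4, 3]


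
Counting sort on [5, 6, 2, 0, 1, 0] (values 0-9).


Input: [5, 6, 2, 0, 1, 0]
Counts: [2, 1, 1, 0, 0, 1, 1, 0, 0, 0]

Sorted: [0, 0, 1, 2, 5, 6]


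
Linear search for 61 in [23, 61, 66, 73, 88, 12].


i=0: 23!=61
i=1: 61==61 found!

Found at 1, 2 comps


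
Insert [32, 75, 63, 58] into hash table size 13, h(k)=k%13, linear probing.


Insert 32: h=6 -> slot 6
Insert 75: h=10 -> slot 10
Insert 63: h=11 -> slot 11
Insert 58: h=6, 1 probes -> slot 7

Table: [None, None, None, None, None, None, 32, 58, None, None, 75, 63, None]


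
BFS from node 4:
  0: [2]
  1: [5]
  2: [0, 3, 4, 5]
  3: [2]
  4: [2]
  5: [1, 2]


Visit 4, enqueue [2]
Visit 2, enqueue [0, 3, 5]
Visit 0, enqueue []
Visit 3, enqueue []
Visit 5, enqueue [1]
Visit 1, enqueue []

BFS order: [4, 2, 0, 3, 5, 1]


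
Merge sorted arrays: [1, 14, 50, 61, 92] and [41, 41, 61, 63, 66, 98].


Take 1 from A
Take 14 from A
Take 41 from B
Take 41 from B
Take 50 from A
Take 61 from A
Take 61 from B
Take 63 from B
Take 66 from B
Take 92 from A

Merged: [1, 14, 41, 41, 50, 61, 61, 63, 66, 92, 98]


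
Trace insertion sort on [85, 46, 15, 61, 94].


Initial: [85, 46, 15, 61, 94]
Insert 46: [46, 85, 15, 61, 94]
Insert 15: [15, 46, 85, 61, 94]
Insert 61: [15, 46, 61, 85, 94]
Insert 94: [15, 46, 61, 85, 94]

Sorted: [15, 46, 61, 85, 94]


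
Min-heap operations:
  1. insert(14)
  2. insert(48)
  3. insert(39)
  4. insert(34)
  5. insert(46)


insert(14) -> [14]
insert(48) -> [14, 48]
insert(39) -> [14, 48, 39]
insert(34) -> [14, 34, 39, 48]
insert(46) -> [14, 34, 39, 48, 46]

Final heap: [14, 34, 39, 48, 46]


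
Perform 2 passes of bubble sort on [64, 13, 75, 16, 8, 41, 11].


Initial: [64, 13, 75, 16, 8, 41, 11]
Pass 1: [13, 64, 16, 8, 41, 11, 75] (5 swaps)
Pass 2: [13, 16, 8, 41, 11, 64, 75] (4 swaps)

After 2 passes: [13, 16, 8, 41, 11, 64, 75]


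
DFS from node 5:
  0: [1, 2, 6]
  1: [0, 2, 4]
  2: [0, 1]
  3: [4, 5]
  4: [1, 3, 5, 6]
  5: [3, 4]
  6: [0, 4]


Visit 5, push [4, 3]
Visit 3, push [4]
Visit 4, push [6, 1]
Visit 1, push [2, 0]
Visit 0, push [6, 2]
Visit 2, push []
Visit 6, push []

DFS order: [5, 3, 4, 1, 0, 2, 6]


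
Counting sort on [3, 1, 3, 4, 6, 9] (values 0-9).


Input: [3, 1, 3, 4, 6, 9]
Counts: [0, 1, 0, 2, 1, 0, 1, 0, 0, 1]

Sorted: [1, 3, 3, 4, 6, 9]


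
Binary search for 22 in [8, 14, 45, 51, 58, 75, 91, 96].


Step 1: lo=0, hi=7, mid=3, val=51
Step 2: lo=0, hi=2, mid=1, val=14
Step 3: lo=2, hi=2, mid=2, val=45

Not found


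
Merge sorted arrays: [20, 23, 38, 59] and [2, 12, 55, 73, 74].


Take 2 from B
Take 12 from B
Take 20 from A
Take 23 from A
Take 38 from A
Take 55 from B
Take 59 from A

Merged: [2, 12, 20, 23, 38, 55, 59, 73, 74]


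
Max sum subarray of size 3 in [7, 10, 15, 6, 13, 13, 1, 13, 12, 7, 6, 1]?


[0:3]: 32
[1:4]: 31
[2:5]: 34
[3:6]: 32
[4:7]: 27
[5:8]: 27
[6:9]: 26
[7:10]: 32
[8:11]: 25
[9:12]: 14

Max: 34 at [2:5]


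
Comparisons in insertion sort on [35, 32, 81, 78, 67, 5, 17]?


Algorithm: insertion sort
Input: [35, 32, 81, 78, 67, 5, 17]
Sorted: [5, 17, 32, 35, 67, 78, 81]

18


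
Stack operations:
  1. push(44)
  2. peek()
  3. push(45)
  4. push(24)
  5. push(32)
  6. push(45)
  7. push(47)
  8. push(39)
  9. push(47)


push(44) -> [44]
peek()->44
push(45) -> [44, 45]
push(24) -> [44, 45, 24]
push(32) -> [44, 45, 24, 32]
push(45) -> [44, 45, 24, 32, 45]
push(47) -> [44, 45, 24, 32, 45, 47]
push(39) -> [44, 45, 24, 32, 45, 47, 39]
push(47) -> [44, 45, 24, 32, 45, 47, 39, 47]

Final stack: [44, 45, 24, 32, 45, 47, 39, 47]


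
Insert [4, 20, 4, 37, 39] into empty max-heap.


Insert 4: [4]
Insert 20: [20, 4]
Insert 4: [20, 4, 4]
Insert 37: [37, 20, 4, 4]
Insert 39: [39, 37, 4, 4, 20]

Final heap: [39, 37, 4, 4, 20]


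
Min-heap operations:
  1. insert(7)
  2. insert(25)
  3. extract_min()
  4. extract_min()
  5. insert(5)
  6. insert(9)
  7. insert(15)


insert(7) -> [7]
insert(25) -> [7, 25]
extract_min()->7, [25]
extract_min()->25, []
insert(5) -> [5]
insert(9) -> [5, 9]
insert(15) -> [5, 9, 15]

Final heap: [5, 9, 15]


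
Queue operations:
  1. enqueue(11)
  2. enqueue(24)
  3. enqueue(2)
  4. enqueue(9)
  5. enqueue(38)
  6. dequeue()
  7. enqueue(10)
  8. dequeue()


enqueue(11) -> [11]
enqueue(24) -> [11, 24]
enqueue(2) -> [11, 24, 2]
enqueue(9) -> [11, 24, 2, 9]
enqueue(38) -> [11, 24, 2, 9, 38]
dequeue()->11, [24, 2, 9, 38]
enqueue(10) -> [24, 2, 9, 38, 10]
dequeue()->24, [2, 9, 38, 10]

Final queue: [2, 9, 38, 10]


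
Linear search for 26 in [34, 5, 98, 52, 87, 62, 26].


i=0: 34!=26
i=1: 5!=26
i=2: 98!=26
i=3: 52!=26
i=4: 87!=26
i=5: 62!=26
i=6: 26==26 found!

Found at 6, 7 comps


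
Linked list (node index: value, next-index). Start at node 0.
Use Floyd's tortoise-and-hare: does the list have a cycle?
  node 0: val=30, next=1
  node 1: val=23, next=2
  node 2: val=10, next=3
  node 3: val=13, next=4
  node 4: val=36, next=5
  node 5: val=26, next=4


Floyd's tortoise (slow, +1) and hare (fast, +2):
  init: slow=0, fast=0
  step 1: slow=1, fast=2
  step 2: slow=2, fast=4
  step 3: slow=3, fast=4
  step 4: slow=4, fast=4
  slow == fast at node 4: cycle detected

Cycle: yes


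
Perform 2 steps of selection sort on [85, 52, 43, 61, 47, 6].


Initial: [85, 52, 43, 61, 47, 6]
Step 1: min=6 at 5
  Swap: [6, 52, 43, 61, 47, 85]
Step 2: min=43 at 2
  Swap: [6, 43, 52, 61, 47, 85]

After 2 steps: [6, 43, 52, 61, 47, 85]


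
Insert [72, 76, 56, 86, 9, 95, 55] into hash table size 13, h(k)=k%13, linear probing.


Insert 72: h=7 -> slot 7
Insert 76: h=11 -> slot 11
Insert 56: h=4 -> slot 4
Insert 86: h=8 -> slot 8
Insert 9: h=9 -> slot 9
Insert 95: h=4, 1 probes -> slot 5
Insert 55: h=3 -> slot 3

Table: [None, None, None, 55, 56, 95, None, 72, 86, 9, None, 76, None]


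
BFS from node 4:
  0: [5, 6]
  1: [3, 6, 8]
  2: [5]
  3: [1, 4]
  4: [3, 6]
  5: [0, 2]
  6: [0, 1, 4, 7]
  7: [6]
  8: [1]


Visit 4, enqueue [3, 6]
Visit 3, enqueue [1]
Visit 6, enqueue [0, 7]
Visit 1, enqueue [8]
Visit 0, enqueue [5]
Visit 7, enqueue []
Visit 8, enqueue []
Visit 5, enqueue [2]
Visit 2, enqueue []

BFS order: [4, 3, 6, 1, 0, 7, 8, 5, 2]


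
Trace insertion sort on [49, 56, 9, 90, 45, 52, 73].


Initial: [49, 56, 9, 90, 45, 52, 73]
Insert 56: [49, 56, 9, 90, 45, 52, 73]
Insert 9: [9, 49, 56, 90, 45, 52, 73]
Insert 90: [9, 49, 56, 90, 45, 52, 73]
Insert 45: [9, 45, 49, 56, 90, 52, 73]
Insert 52: [9, 45, 49, 52, 56, 90, 73]
Insert 73: [9, 45, 49, 52, 56, 73, 90]

Sorted: [9, 45, 49, 52, 56, 73, 90]


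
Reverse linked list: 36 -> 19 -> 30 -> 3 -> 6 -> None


Step 1: curr=36, set curr.next=prev(None) | reversed so far: 36
Step 2: curr=19, set curr.next=prev(36) | reversed so far: 19 -> 36
Step 3: curr=30, set curr.next=prev(19) | reversed so far: 30 -> 19 -> 36
Step 4: curr=3, set curr.next=prev(30) | reversed so far: 3 -> 30 -> 19 -> 36
Step 5: curr=6, set curr.next=prev(3) | reversed so far: 6 -> 3 -> 30 -> 19 -> 36

6 -> 3 -> 30 -> 19 -> 36 -> None


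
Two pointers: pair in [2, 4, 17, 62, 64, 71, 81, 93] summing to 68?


lo=0(2)+hi=7(93)=95
lo=0(2)+hi=6(81)=83
lo=0(2)+hi=5(71)=73
lo=0(2)+hi=4(64)=66
lo=1(4)+hi=4(64)=68

Yes: 4+64=68


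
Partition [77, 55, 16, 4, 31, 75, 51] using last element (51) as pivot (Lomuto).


Pivot: 51
  16 <= 51: swap -> [16, 55, 77, 4, 31, 75, 51]
  4 <= 51: swap -> [16, 4, 77, 55, 31, 75, 51]
  31 <= 51: swap -> [16, 4, 31, 55, 77, 75, 51]
Place pivot at 3: [16, 4, 31, 51, 77, 75, 55]

Partitioned: [16, 4, 31, 51, 77, 75, 55]


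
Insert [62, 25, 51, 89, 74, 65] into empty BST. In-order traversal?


Insert 62: root
Insert 25: L from 62
Insert 51: L from 62 -> R from 25
Insert 89: R from 62
Insert 74: R from 62 -> L from 89
Insert 65: R from 62 -> L from 89 -> L from 74

In-order: [25, 51, 62, 65, 74, 89]


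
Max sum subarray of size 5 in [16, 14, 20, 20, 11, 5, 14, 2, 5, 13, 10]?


[0:5]: 81
[1:6]: 70
[2:7]: 70
[3:8]: 52
[4:9]: 37
[5:10]: 39
[6:11]: 44

Max: 81 at [0:5]


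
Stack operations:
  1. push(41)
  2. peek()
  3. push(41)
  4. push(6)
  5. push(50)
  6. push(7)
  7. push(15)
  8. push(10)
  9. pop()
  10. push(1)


push(41) -> [41]
peek()->41
push(41) -> [41, 41]
push(6) -> [41, 41, 6]
push(50) -> [41, 41, 6, 50]
push(7) -> [41, 41, 6, 50, 7]
push(15) -> [41, 41, 6, 50, 7, 15]
push(10) -> [41, 41, 6, 50, 7, 15, 10]
pop()->10, [41, 41, 6, 50, 7, 15]
push(1) -> [41, 41, 6, 50, 7, 15, 1]

Final stack: [41, 41, 6, 50, 7, 15, 1]


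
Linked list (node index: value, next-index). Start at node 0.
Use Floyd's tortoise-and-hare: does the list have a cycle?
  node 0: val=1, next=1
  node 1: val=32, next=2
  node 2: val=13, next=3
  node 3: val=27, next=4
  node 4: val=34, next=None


Floyd's tortoise (slow, +1) and hare (fast, +2):
  init: slow=0, fast=0
  step 1: slow=1, fast=2
  step 2: slow=2, fast=4
  step 3: fast -> None, no cycle

Cycle: no


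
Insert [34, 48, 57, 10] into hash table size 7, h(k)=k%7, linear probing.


Insert 34: h=6 -> slot 6
Insert 48: h=6, 1 probes -> slot 0
Insert 57: h=1 -> slot 1
Insert 10: h=3 -> slot 3

Table: [48, 57, None, 10, None, None, 34]


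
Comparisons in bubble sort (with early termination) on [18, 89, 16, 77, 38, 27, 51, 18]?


Algorithm: bubble sort (with early termination)
Input: [18, 89, 16, 77, 38, 27, 51, 18]
Sorted: [16, 18, 18, 27, 38, 51, 77, 89]

27


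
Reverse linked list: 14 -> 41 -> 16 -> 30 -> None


Step 1: curr=14, set curr.next=prev(None) | reversed so far: 14
Step 2: curr=41, set curr.next=prev(14) | reversed so far: 41 -> 14
Step 3: curr=16, set curr.next=prev(41) | reversed so far: 16 -> 41 -> 14
Step 4: curr=30, set curr.next=prev(16) | reversed so far: 30 -> 16 -> 41 -> 14

30 -> 16 -> 41 -> 14 -> None


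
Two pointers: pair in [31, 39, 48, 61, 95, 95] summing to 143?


lo=0(31)+hi=5(95)=126
lo=1(39)+hi=5(95)=134
lo=2(48)+hi=5(95)=143

Yes: 48+95=143


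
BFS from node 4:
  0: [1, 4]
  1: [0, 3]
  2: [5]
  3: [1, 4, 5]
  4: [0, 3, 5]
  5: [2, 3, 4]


Visit 4, enqueue [0, 3, 5]
Visit 0, enqueue [1]
Visit 3, enqueue []
Visit 5, enqueue [2]
Visit 1, enqueue []
Visit 2, enqueue []

BFS order: [4, 0, 3, 5, 1, 2]


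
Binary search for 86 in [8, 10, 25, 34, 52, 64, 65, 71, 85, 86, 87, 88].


Step 1: lo=0, hi=11, mid=5, val=64
Step 2: lo=6, hi=11, mid=8, val=85
Step 3: lo=9, hi=11, mid=10, val=87
Step 4: lo=9, hi=9, mid=9, val=86

Found at index 9


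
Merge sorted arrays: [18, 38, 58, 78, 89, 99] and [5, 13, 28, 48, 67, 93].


Take 5 from B
Take 13 from B
Take 18 from A
Take 28 from B
Take 38 from A
Take 48 from B
Take 58 from A
Take 67 from B
Take 78 from A
Take 89 from A
Take 93 from B

Merged: [5, 13, 18, 28, 38, 48, 58, 67, 78, 89, 93, 99]


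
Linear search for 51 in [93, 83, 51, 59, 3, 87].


i=0: 93!=51
i=1: 83!=51
i=2: 51==51 found!

Found at 2, 3 comps


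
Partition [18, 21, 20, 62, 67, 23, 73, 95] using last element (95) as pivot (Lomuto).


Pivot: 95
  18 <= 95: advance i (no swap)
  21 <= 95: advance i (no swap)
  20 <= 95: advance i (no swap)
  62 <= 95: advance i (no swap)
  67 <= 95: advance i (no swap)
  23 <= 95: advance i (no swap)
  73 <= 95: advance i (no swap)
Place pivot at 7: [18, 21, 20, 62, 67, 23, 73, 95]

Partitioned: [18, 21, 20, 62, 67, 23, 73, 95]


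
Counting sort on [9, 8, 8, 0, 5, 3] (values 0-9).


Input: [9, 8, 8, 0, 5, 3]
Counts: [1, 0, 0, 1, 0, 1, 0, 0, 2, 1]

Sorted: [0, 3, 5, 8, 8, 9]


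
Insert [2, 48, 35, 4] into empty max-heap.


Insert 2: [2]
Insert 48: [48, 2]
Insert 35: [48, 2, 35]
Insert 4: [48, 4, 35, 2]

Final heap: [48, 4, 35, 2]


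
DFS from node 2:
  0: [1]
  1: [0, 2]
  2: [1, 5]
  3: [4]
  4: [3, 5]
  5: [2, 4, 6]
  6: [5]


Visit 2, push [5, 1]
Visit 1, push [0]
Visit 0, push []
Visit 5, push [6, 4]
Visit 4, push [3]
Visit 3, push []
Visit 6, push []

DFS order: [2, 1, 0, 5, 4, 3, 6]


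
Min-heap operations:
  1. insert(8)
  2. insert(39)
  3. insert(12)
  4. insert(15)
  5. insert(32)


insert(8) -> [8]
insert(39) -> [8, 39]
insert(12) -> [8, 39, 12]
insert(15) -> [8, 15, 12, 39]
insert(32) -> [8, 15, 12, 39, 32]

Final heap: [8, 15, 12, 39, 32]


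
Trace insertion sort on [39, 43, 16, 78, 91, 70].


Initial: [39, 43, 16, 78, 91, 70]
Insert 43: [39, 43, 16, 78, 91, 70]
Insert 16: [16, 39, 43, 78, 91, 70]
Insert 78: [16, 39, 43, 78, 91, 70]
Insert 91: [16, 39, 43, 78, 91, 70]
Insert 70: [16, 39, 43, 70, 78, 91]

Sorted: [16, 39, 43, 70, 78, 91]


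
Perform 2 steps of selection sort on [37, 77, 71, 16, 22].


Initial: [37, 77, 71, 16, 22]
Step 1: min=16 at 3
  Swap: [16, 77, 71, 37, 22]
Step 2: min=22 at 4
  Swap: [16, 22, 71, 37, 77]

After 2 steps: [16, 22, 71, 37, 77]


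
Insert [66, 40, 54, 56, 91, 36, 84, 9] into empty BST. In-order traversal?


Insert 66: root
Insert 40: L from 66
Insert 54: L from 66 -> R from 40
Insert 56: L from 66 -> R from 40 -> R from 54
Insert 91: R from 66
Insert 36: L from 66 -> L from 40
Insert 84: R from 66 -> L from 91
Insert 9: L from 66 -> L from 40 -> L from 36

In-order: [9, 36, 40, 54, 56, 66, 84, 91]


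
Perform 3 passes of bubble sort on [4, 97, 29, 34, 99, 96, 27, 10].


Initial: [4, 97, 29, 34, 99, 96, 27, 10]
Pass 1: [4, 29, 34, 97, 96, 27, 10, 99] (5 swaps)
Pass 2: [4, 29, 34, 96, 27, 10, 97, 99] (3 swaps)
Pass 3: [4, 29, 34, 27, 10, 96, 97, 99] (2 swaps)

After 3 passes: [4, 29, 34, 27, 10, 96, 97, 99]


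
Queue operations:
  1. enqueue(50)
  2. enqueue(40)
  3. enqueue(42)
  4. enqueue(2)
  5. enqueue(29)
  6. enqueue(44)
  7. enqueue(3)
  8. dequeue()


enqueue(50) -> [50]
enqueue(40) -> [50, 40]
enqueue(42) -> [50, 40, 42]
enqueue(2) -> [50, 40, 42, 2]
enqueue(29) -> [50, 40, 42, 2, 29]
enqueue(44) -> [50, 40, 42, 2, 29, 44]
enqueue(3) -> [50, 40, 42, 2, 29, 44, 3]
dequeue()->50, [40, 42, 2, 29, 44, 3]

Final queue: [40, 42, 2, 29, 44, 3]


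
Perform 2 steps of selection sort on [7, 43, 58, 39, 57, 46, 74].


Initial: [7, 43, 58, 39, 57, 46, 74]
Step 1: min=7 at 0
  Swap: [7, 43, 58, 39, 57, 46, 74]
Step 2: min=39 at 3
  Swap: [7, 39, 58, 43, 57, 46, 74]

After 2 steps: [7, 39, 58, 43, 57, 46, 74]


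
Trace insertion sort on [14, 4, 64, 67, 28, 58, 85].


Initial: [14, 4, 64, 67, 28, 58, 85]
Insert 4: [4, 14, 64, 67, 28, 58, 85]
Insert 64: [4, 14, 64, 67, 28, 58, 85]
Insert 67: [4, 14, 64, 67, 28, 58, 85]
Insert 28: [4, 14, 28, 64, 67, 58, 85]
Insert 58: [4, 14, 28, 58, 64, 67, 85]
Insert 85: [4, 14, 28, 58, 64, 67, 85]

Sorted: [4, 14, 28, 58, 64, 67, 85]


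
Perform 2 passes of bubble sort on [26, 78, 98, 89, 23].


Initial: [26, 78, 98, 89, 23]
Pass 1: [26, 78, 89, 23, 98] (2 swaps)
Pass 2: [26, 78, 23, 89, 98] (1 swaps)

After 2 passes: [26, 78, 23, 89, 98]


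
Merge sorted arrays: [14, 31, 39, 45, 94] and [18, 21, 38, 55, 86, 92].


Take 14 from A
Take 18 from B
Take 21 from B
Take 31 from A
Take 38 from B
Take 39 from A
Take 45 from A
Take 55 from B
Take 86 from B
Take 92 from B

Merged: [14, 18, 21, 31, 38, 39, 45, 55, 86, 92, 94]


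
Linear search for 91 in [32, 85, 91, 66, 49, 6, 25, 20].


i=0: 32!=91
i=1: 85!=91
i=2: 91==91 found!

Found at 2, 3 comps


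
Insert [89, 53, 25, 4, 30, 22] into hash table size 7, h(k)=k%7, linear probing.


Insert 89: h=5 -> slot 5
Insert 53: h=4 -> slot 4
Insert 25: h=4, 2 probes -> slot 6
Insert 4: h=4, 3 probes -> slot 0
Insert 30: h=2 -> slot 2
Insert 22: h=1 -> slot 1

Table: [4, 22, 30, None, 53, 89, 25]


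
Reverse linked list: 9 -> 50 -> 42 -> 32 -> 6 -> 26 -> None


Step 1: curr=9, set curr.next=prev(None) | reversed so far: 9
Step 2: curr=50, set curr.next=prev(9) | reversed so far: 50 -> 9
Step 3: curr=42, set curr.next=prev(50) | reversed so far: 42 -> 50 -> 9
Step 4: curr=32, set curr.next=prev(42) | reversed so far: 32 -> 42 -> 50 -> 9
Step 5: curr=6, set curr.next=prev(32) | reversed so far: 6 -> 32 -> 42 -> 50 -> 9
Step 6: curr=26, set curr.next=prev(6) | reversed so far: 26 -> 6 -> 32 -> 42 -> 50 -> 9

26 -> 6 -> 32 -> 42 -> 50 -> 9 -> None


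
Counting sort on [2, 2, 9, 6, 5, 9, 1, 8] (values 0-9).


Input: [2, 2, 9, 6, 5, 9, 1, 8]
Counts: [0, 1, 2, 0, 0, 1, 1, 0, 1, 2]

Sorted: [1, 2, 2, 5, 6, 8, 9, 9]


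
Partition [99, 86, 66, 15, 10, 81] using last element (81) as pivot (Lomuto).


Pivot: 81
  66 <= 81: swap -> [66, 86, 99, 15, 10, 81]
  15 <= 81: swap -> [66, 15, 99, 86, 10, 81]
  10 <= 81: swap -> [66, 15, 10, 86, 99, 81]
Place pivot at 3: [66, 15, 10, 81, 99, 86]

Partitioned: [66, 15, 10, 81, 99, 86]


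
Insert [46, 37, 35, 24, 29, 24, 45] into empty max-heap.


Insert 46: [46]
Insert 37: [46, 37]
Insert 35: [46, 37, 35]
Insert 24: [46, 37, 35, 24]
Insert 29: [46, 37, 35, 24, 29]
Insert 24: [46, 37, 35, 24, 29, 24]
Insert 45: [46, 37, 45, 24, 29, 24, 35]

Final heap: [46, 37, 45, 24, 29, 24, 35]


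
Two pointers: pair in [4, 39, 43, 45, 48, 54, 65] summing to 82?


lo=0(4)+hi=6(65)=69
lo=1(39)+hi=6(65)=104
lo=1(39)+hi=5(54)=93
lo=1(39)+hi=4(48)=87
lo=1(39)+hi=3(45)=84
lo=1(39)+hi=2(43)=82

Yes: 39+43=82


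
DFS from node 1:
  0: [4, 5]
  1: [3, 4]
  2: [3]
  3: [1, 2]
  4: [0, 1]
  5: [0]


Visit 1, push [4, 3]
Visit 3, push [2]
Visit 2, push []
Visit 4, push [0]
Visit 0, push [5]
Visit 5, push []

DFS order: [1, 3, 2, 4, 0, 5]


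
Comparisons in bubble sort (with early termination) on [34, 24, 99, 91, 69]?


Algorithm: bubble sort (with early termination)
Input: [34, 24, 99, 91, 69]
Sorted: [24, 34, 69, 91, 99]

9


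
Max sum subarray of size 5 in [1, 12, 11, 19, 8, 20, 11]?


[0:5]: 51
[1:6]: 70
[2:7]: 69

Max: 70 at [1:6]


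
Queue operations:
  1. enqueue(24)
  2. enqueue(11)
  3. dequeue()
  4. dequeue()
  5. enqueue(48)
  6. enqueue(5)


enqueue(24) -> [24]
enqueue(11) -> [24, 11]
dequeue()->24, [11]
dequeue()->11, []
enqueue(48) -> [48]
enqueue(5) -> [48, 5]

Final queue: [48, 5]


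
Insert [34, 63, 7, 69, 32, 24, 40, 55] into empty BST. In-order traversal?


Insert 34: root
Insert 63: R from 34
Insert 7: L from 34
Insert 69: R from 34 -> R from 63
Insert 32: L from 34 -> R from 7
Insert 24: L from 34 -> R from 7 -> L from 32
Insert 40: R from 34 -> L from 63
Insert 55: R from 34 -> L from 63 -> R from 40

In-order: [7, 24, 32, 34, 40, 55, 63, 69]


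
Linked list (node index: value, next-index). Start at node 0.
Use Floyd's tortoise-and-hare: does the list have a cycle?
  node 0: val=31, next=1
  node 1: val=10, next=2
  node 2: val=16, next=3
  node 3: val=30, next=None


Floyd's tortoise (slow, +1) and hare (fast, +2):
  init: slow=0, fast=0
  step 1: slow=1, fast=2
  step 2: fast 2->3->None, no cycle

Cycle: no


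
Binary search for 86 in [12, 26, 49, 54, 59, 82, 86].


Step 1: lo=0, hi=6, mid=3, val=54
Step 2: lo=4, hi=6, mid=5, val=82
Step 3: lo=6, hi=6, mid=6, val=86

Found at index 6


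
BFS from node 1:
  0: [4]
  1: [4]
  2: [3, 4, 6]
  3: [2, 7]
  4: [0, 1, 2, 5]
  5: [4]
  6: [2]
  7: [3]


Visit 1, enqueue [4]
Visit 4, enqueue [0, 2, 5]
Visit 0, enqueue []
Visit 2, enqueue [3, 6]
Visit 5, enqueue []
Visit 3, enqueue [7]
Visit 6, enqueue []
Visit 7, enqueue []

BFS order: [1, 4, 0, 2, 5, 3, 6, 7]


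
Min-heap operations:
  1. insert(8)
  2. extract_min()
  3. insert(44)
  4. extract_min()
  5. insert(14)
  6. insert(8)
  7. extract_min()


insert(8) -> [8]
extract_min()->8, []
insert(44) -> [44]
extract_min()->44, []
insert(14) -> [14]
insert(8) -> [8, 14]
extract_min()->8, [14]

Final heap: [14]


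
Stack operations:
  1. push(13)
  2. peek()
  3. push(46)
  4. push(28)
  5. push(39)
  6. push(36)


push(13) -> [13]
peek()->13
push(46) -> [13, 46]
push(28) -> [13, 46, 28]
push(39) -> [13, 46, 28, 39]
push(36) -> [13, 46, 28, 39, 36]

Final stack: [13, 46, 28, 39, 36]


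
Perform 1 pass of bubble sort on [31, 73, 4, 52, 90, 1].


Initial: [31, 73, 4, 52, 90, 1]
Pass 1: [31, 4, 52, 73, 1, 90] (3 swaps)

After 1 pass: [31, 4, 52, 73, 1, 90]


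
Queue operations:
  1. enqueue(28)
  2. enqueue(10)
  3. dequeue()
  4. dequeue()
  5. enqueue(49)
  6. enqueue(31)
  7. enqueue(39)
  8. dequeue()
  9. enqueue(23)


enqueue(28) -> [28]
enqueue(10) -> [28, 10]
dequeue()->28, [10]
dequeue()->10, []
enqueue(49) -> [49]
enqueue(31) -> [49, 31]
enqueue(39) -> [49, 31, 39]
dequeue()->49, [31, 39]
enqueue(23) -> [31, 39, 23]

Final queue: [31, 39, 23]


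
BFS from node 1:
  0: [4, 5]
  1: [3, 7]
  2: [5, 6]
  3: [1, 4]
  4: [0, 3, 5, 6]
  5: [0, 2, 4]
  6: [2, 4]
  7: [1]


Visit 1, enqueue [3, 7]
Visit 3, enqueue [4]
Visit 7, enqueue []
Visit 4, enqueue [0, 5, 6]
Visit 0, enqueue []
Visit 5, enqueue [2]
Visit 6, enqueue []
Visit 2, enqueue []

BFS order: [1, 3, 7, 4, 0, 5, 6, 2]


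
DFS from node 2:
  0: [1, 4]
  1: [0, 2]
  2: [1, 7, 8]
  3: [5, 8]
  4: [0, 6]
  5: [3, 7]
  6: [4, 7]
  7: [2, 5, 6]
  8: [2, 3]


Visit 2, push [8, 7, 1]
Visit 1, push [0]
Visit 0, push [4]
Visit 4, push [6]
Visit 6, push [7]
Visit 7, push [5]
Visit 5, push [3]
Visit 3, push [8]
Visit 8, push []

DFS order: [2, 1, 0, 4, 6, 7, 5, 3, 8]


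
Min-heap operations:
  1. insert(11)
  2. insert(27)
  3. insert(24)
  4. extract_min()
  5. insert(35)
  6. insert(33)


insert(11) -> [11]
insert(27) -> [11, 27]
insert(24) -> [11, 27, 24]
extract_min()->11, [24, 27]
insert(35) -> [24, 27, 35]
insert(33) -> [24, 27, 35, 33]

Final heap: [24, 27, 35, 33]


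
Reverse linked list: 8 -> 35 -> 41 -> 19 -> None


Step 1: curr=8, set curr.next=prev(None) | reversed so far: 8
Step 2: curr=35, set curr.next=prev(8) | reversed so far: 35 -> 8
Step 3: curr=41, set curr.next=prev(35) | reversed so far: 41 -> 35 -> 8
Step 4: curr=19, set curr.next=prev(41) | reversed so far: 19 -> 41 -> 35 -> 8

19 -> 41 -> 35 -> 8 -> None


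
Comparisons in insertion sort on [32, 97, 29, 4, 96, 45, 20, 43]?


Algorithm: insertion sort
Input: [32, 97, 29, 4, 96, 45, 20, 43]
Sorted: [4, 20, 29, 32, 43, 45, 96, 97]

21


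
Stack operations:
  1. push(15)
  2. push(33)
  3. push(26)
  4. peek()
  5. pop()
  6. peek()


push(15) -> [15]
push(33) -> [15, 33]
push(26) -> [15, 33, 26]
peek()->26
pop()->26, [15, 33]
peek()->33

Final stack: [15, 33]


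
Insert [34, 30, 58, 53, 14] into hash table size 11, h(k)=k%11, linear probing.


Insert 34: h=1 -> slot 1
Insert 30: h=8 -> slot 8
Insert 58: h=3 -> slot 3
Insert 53: h=9 -> slot 9
Insert 14: h=3, 1 probes -> slot 4

Table: [None, 34, None, 58, 14, None, None, None, 30, 53, None]


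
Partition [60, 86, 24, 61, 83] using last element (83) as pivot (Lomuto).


Pivot: 83
  60 <= 83: advance i (no swap)
  24 <= 83: swap -> [60, 24, 86, 61, 83]
  61 <= 83: swap -> [60, 24, 61, 86, 83]
Place pivot at 3: [60, 24, 61, 83, 86]

Partitioned: [60, 24, 61, 83, 86]


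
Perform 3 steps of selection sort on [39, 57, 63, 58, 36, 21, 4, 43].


Initial: [39, 57, 63, 58, 36, 21, 4, 43]
Step 1: min=4 at 6
  Swap: [4, 57, 63, 58, 36, 21, 39, 43]
Step 2: min=21 at 5
  Swap: [4, 21, 63, 58, 36, 57, 39, 43]
Step 3: min=36 at 4
  Swap: [4, 21, 36, 58, 63, 57, 39, 43]

After 3 steps: [4, 21, 36, 58, 63, 57, 39, 43]


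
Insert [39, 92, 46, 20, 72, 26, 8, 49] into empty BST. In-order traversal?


Insert 39: root
Insert 92: R from 39
Insert 46: R from 39 -> L from 92
Insert 20: L from 39
Insert 72: R from 39 -> L from 92 -> R from 46
Insert 26: L from 39 -> R from 20
Insert 8: L from 39 -> L from 20
Insert 49: R from 39 -> L from 92 -> R from 46 -> L from 72

In-order: [8, 20, 26, 39, 46, 49, 72, 92]


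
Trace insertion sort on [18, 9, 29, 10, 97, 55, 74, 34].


Initial: [18, 9, 29, 10, 97, 55, 74, 34]
Insert 9: [9, 18, 29, 10, 97, 55, 74, 34]
Insert 29: [9, 18, 29, 10, 97, 55, 74, 34]
Insert 10: [9, 10, 18, 29, 97, 55, 74, 34]
Insert 97: [9, 10, 18, 29, 97, 55, 74, 34]
Insert 55: [9, 10, 18, 29, 55, 97, 74, 34]
Insert 74: [9, 10, 18, 29, 55, 74, 97, 34]
Insert 34: [9, 10, 18, 29, 34, 55, 74, 97]

Sorted: [9, 10, 18, 29, 34, 55, 74, 97]


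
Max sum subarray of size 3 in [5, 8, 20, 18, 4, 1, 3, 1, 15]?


[0:3]: 33
[1:4]: 46
[2:5]: 42
[3:6]: 23
[4:7]: 8
[5:8]: 5
[6:9]: 19

Max: 46 at [1:4]


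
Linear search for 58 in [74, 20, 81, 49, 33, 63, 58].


i=0: 74!=58
i=1: 20!=58
i=2: 81!=58
i=3: 49!=58
i=4: 33!=58
i=5: 63!=58
i=6: 58==58 found!

Found at 6, 7 comps


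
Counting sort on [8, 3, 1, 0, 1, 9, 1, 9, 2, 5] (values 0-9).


Input: [8, 3, 1, 0, 1, 9, 1, 9, 2, 5]
Counts: [1, 3, 1, 1, 0, 1, 0, 0, 1, 2]

Sorted: [0, 1, 1, 1, 2, 3, 5, 8, 9, 9]


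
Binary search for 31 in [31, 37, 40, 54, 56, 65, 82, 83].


Step 1: lo=0, hi=7, mid=3, val=54
Step 2: lo=0, hi=2, mid=1, val=37
Step 3: lo=0, hi=0, mid=0, val=31

Found at index 0


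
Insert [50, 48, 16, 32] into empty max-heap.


Insert 50: [50]
Insert 48: [50, 48]
Insert 16: [50, 48, 16]
Insert 32: [50, 48, 16, 32]

Final heap: [50, 48, 16, 32]


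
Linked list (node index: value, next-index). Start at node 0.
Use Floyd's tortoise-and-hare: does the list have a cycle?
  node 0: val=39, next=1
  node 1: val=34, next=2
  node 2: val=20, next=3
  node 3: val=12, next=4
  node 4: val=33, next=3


Floyd's tortoise (slow, +1) and hare (fast, +2):
  init: slow=0, fast=0
  step 1: slow=1, fast=2
  step 2: slow=2, fast=4
  step 3: slow=3, fast=4
  step 4: slow=4, fast=4
  slow == fast at node 4: cycle detected

Cycle: yes


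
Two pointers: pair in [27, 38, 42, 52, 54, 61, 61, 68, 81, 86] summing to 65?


lo=0(27)+hi=9(86)=113
lo=0(27)+hi=8(81)=108
lo=0(27)+hi=7(68)=95
lo=0(27)+hi=6(61)=88
lo=0(27)+hi=5(61)=88
lo=0(27)+hi=4(54)=81
lo=0(27)+hi=3(52)=79
lo=0(27)+hi=2(42)=69
lo=0(27)+hi=1(38)=65

Yes: 27+38=65


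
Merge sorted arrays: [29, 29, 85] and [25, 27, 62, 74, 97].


Take 25 from B
Take 27 from B
Take 29 from A
Take 29 from A
Take 62 from B
Take 74 from B
Take 85 from A

Merged: [25, 27, 29, 29, 62, 74, 85, 97]


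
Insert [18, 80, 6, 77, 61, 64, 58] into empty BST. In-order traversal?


Insert 18: root
Insert 80: R from 18
Insert 6: L from 18
Insert 77: R from 18 -> L from 80
Insert 61: R from 18 -> L from 80 -> L from 77
Insert 64: R from 18 -> L from 80 -> L from 77 -> R from 61
Insert 58: R from 18 -> L from 80 -> L from 77 -> L from 61

In-order: [6, 18, 58, 61, 64, 77, 80]


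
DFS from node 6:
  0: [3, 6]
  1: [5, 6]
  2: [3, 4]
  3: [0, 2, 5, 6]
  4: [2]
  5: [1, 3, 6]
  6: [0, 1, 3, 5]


Visit 6, push [5, 3, 1, 0]
Visit 0, push [3]
Visit 3, push [5, 2]
Visit 2, push [4]
Visit 4, push []
Visit 5, push [1]
Visit 1, push []

DFS order: [6, 0, 3, 2, 4, 5, 1]


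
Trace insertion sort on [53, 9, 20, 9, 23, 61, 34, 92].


Initial: [53, 9, 20, 9, 23, 61, 34, 92]
Insert 9: [9, 53, 20, 9, 23, 61, 34, 92]
Insert 20: [9, 20, 53, 9, 23, 61, 34, 92]
Insert 9: [9, 9, 20, 53, 23, 61, 34, 92]
Insert 23: [9, 9, 20, 23, 53, 61, 34, 92]
Insert 61: [9, 9, 20, 23, 53, 61, 34, 92]
Insert 34: [9, 9, 20, 23, 34, 53, 61, 92]
Insert 92: [9, 9, 20, 23, 34, 53, 61, 92]

Sorted: [9, 9, 20, 23, 34, 53, 61, 92]


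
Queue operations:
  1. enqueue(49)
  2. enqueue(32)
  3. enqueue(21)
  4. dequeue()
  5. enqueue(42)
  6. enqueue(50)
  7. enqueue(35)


enqueue(49) -> [49]
enqueue(32) -> [49, 32]
enqueue(21) -> [49, 32, 21]
dequeue()->49, [32, 21]
enqueue(42) -> [32, 21, 42]
enqueue(50) -> [32, 21, 42, 50]
enqueue(35) -> [32, 21, 42, 50, 35]

Final queue: [32, 21, 42, 50, 35]


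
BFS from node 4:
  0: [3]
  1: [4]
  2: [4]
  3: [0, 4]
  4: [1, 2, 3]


Visit 4, enqueue [1, 2, 3]
Visit 1, enqueue []
Visit 2, enqueue []
Visit 3, enqueue [0]
Visit 0, enqueue []

BFS order: [4, 1, 2, 3, 0]


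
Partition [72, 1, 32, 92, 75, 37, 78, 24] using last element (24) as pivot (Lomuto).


Pivot: 24
  1 <= 24: swap -> [1, 72, 32, 92, 75, 37, 78, 24]
Place pivot at 1: [1, 24, 32, 92, 75, 37, 78, 72]

Partitioned: [1, 24, 32, 92, 75, 37, 78, 72]


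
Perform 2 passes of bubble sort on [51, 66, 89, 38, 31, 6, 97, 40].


Initial: [51, 66, 89, 38, 31, 6, 97, 40]
Pass 1: [51, 66, 38, 31, 6, 89, 40, 97] (4 swaps)
Pass 2: [51, 38, 31, 6, 66, 40, 89, 97] (4 swaps)

After 2 passes: [51, 38, 31, 6, 66, 40, 89, 97]


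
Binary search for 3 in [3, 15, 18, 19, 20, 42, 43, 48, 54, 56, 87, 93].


Step 1: lo=0, hi=11, mid=5, val=42
Step 2: lo=0, hi=4, mid=2, val=18
Step 3: lo=0, hi=1, mid=0, val=3

Found at index 0


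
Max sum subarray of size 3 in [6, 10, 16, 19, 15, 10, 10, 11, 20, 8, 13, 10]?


[0:3]: 32
[1:4]: 45
[2:5]: 50
[3:6]: 44
[4:7]: 35
[5:8]: 31
[6:9]: 41
[7:10]: 39
[8:11]: 41
[9:12]: 31

Max: 50 at [2:5]


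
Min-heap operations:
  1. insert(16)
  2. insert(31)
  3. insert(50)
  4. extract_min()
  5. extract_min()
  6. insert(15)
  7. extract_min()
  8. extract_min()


insert(16) -> [16]
insert(31) -> [16, 31]
insert(50) -> [16, 31, 50]
extract_min()->16, [31, 50]
extract_min()->31, [50]
insert(15) -> [15, 50]
extract_min()->15, [50]
extract_min()->50, []

Final heap: []


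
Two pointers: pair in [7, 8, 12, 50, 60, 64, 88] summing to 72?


lo=0(7)+hi=6(88)=95
lo=0(7)+hi=5(64)=71
lo=1(8)+hi=5(64)=72

Yes: 8+64=72


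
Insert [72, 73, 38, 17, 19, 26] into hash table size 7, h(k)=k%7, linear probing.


Insert 72: h=2 -> slot 2
Insert 73: h=3 -> slot 3
Insert 38: h=3, 1 probes -> slot 4
Insert 17: h=3, 2 probes -> slot 5
Insert 19: h=5, 1 probes -> slot 6
Insert 26: h=5, 2 probes -> slot 0

Table: [26, None, 72, 73, 38, 17, 19]


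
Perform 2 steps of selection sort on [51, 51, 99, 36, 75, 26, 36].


Initial: [51, 51, 99, 36, 75, 26, 36]
Step 1: min=26 at 5
  Swap: [26, 51, 99, 36, 75, 51, 36]
Step 2: min=36 at 3
  Swap: [26, 36, 99, 51, 75, 51, 36]

After 2 steps: [26, 36, 99, 51, 75, 51, 36]


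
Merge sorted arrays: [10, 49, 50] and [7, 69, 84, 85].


Take 7 from B
Take 10 from A
Take 49 from A
Take 50 from A

Merged: [7, 10, 49, 50, 69, 84, 85]


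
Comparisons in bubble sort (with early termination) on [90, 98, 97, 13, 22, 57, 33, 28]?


Algorithm: bubble sort (with early termination)
Input: [90, 98, 97, 13, 22, 57, 33, 28]
Sorted: [13, 22, 28, 33, 57, 90, 97, 98]

27


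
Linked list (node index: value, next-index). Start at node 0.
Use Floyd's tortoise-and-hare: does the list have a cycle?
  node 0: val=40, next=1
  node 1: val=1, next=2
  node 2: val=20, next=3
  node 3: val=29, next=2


Floyd's tortoise (slow, +1) and hare (fast, +2):
  init: slow=0, fast=0
  step 1: slow=1, fast=2
  step 2: slow=2, fast=2
  slow == fast at node 2: cycle detected

Cycle: yes


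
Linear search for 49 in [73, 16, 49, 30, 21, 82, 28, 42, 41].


i=0: 73!=49
i=1: 16!=49
i=2: 49==49 found!

Found at 2, 3 comps


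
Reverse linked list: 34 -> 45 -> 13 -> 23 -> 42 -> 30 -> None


Step 1: curr=34, set curr.next=prev(None) | reversed so far: 34
Step 2: curr=45, set curr.next=prev(34) | reversed so far: 45 -> 34
Step 3: curr=13, set curr.next=prev(45) | reversed so far: 13 -> 45 -> 34
Step 4: curr=23, set curr.next=prev(13) | reversed so far: 23 -> 13 -> 45 -> 34
Step 5: curr=42, set curr.next=prev(23) | reversed so far: 42 -> 23 -> 13 -> 45 -> 34
Step 6: curr=30, set curr.next=prev(42) | reversed so far: 30 -> 42 -> 23 -> 13 -> 45 -> 34

30 -> 42 -> 23 -> 13 -> 45 -> 34 -> None


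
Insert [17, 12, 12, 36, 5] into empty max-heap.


Insert 17: [17]
Insert 12: [17, 12]
Insert 12: [17, 12, 12]
Insert 36: [36, 17, 12, 12]
Insert 5: [36, 17, 12, 12, 5]

Final heap: [36, 17, 12, 12, 5]


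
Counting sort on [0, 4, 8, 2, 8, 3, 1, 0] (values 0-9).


Input: [0, 4, 8, 2, 8, 3, 1, 0]
Counts: [2, 1, 1, 1, 1, 0, 0, 0, 2, 0]

Sorted: [0, 0, 1, 2, 3, 4, 8, 8]


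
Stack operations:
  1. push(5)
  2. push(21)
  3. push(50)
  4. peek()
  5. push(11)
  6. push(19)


push(5) -> [5]
push(21) -> [5, 21]
push(50) -> [5, 21, 50]
peek()->50
push(11) -> [5, 21, 50, 11]
push(19) -> [5, 21, 50, 11, 19]

Final stack: [5, 21, 50, 11, 19]


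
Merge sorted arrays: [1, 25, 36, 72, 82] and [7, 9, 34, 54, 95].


Take 1 from A
Take 7 from B
Take 9 from B
Take 25 from A
Take 34 from B
Take 36 from A
Take 54 from B
Take 72 from A
Take 82 from A

Merged: [1, 7, 9, 25, 34, 36, 54, 72, 82, 95]


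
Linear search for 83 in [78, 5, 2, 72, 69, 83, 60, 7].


i=0: 78!=83
i=1: 5!=83
i=2: 2!=83
i=3: 72!=83
i=4: 69!=83
i=5: 83==83 found!

Found at 5, 6 comps


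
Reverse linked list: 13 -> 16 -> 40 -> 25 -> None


Step 1: curr=13, set curr.next=prev(None) | reversed so far: 13
Step 2: curr=16, set curr.next=prev(13) | reversed so far: 16 -> 13
Step 3: curr=40, set curr.next=prev(16) | reversed so far: 40 -> 16 -> 13
Step 4: curr=25, set curr.next=prev(40) | reversed so far: 25 -> 40 -> 16 -> 13

25 -> 40 -> 16 -> 13 -> None


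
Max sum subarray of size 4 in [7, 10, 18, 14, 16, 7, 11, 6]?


[0:4]: 49
[1:5]: 58
[2:6]: 55
[3:7]: 48
[4:8]: 40

Max: 58 at [1:5]


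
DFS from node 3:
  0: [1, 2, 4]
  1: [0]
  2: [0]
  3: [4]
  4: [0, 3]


Visit 3, push [4]
Visit 4, push [0]
Visit 0, push [2, 1]
Visit 1, push []
Visit 2, push []

DFS order: [3, 4, 0, 1, 2]


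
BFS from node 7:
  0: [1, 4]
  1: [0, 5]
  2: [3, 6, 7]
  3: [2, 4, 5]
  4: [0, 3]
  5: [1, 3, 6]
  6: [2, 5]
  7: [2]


Visit 7, enqueue [2]
Visit 2, enqueue [3, 6]
Visit 3, enqueue [4, 5]
Visit 6, enqueue []
Visit 4, enqueue [0]
Visit 5, enqueue [1]
Visit 0, enqueue []
Visit 1, enqueue []

BFS order: [7, 2, 3, 6, 4, 5, 0, 1]


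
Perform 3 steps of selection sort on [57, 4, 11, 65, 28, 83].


Initial: [57, 4, 11, 65, 28, 83]
Step 1: min=4 at 1
  Swap: [4, 57, 11, 65, 28, 83]
Step 2: min=11 at 2
  Swap: [4, 11, 57, 65, 28, 83]
Step 3: min=28 at 4
  Swap: [4, 11, 28, 65, 57, 83]

After 3 steps: [4, 11, 28, 65, 57, 83]


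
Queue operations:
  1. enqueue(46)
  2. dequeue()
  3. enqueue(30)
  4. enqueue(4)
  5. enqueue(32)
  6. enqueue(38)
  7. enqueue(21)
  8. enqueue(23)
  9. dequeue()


enqueue(46) -> [46]
dequeue()->46, []
enqueue(30) -> [30]
enqueue(4) -> [30, 4]
enqueue(32) -> [30, 4, 32]
enqueue(38) -> [30, 4, 32, 38]
enqueue(21) -> [30, 4, 32, 38, 21]
enqueue(23) -> [30, 4, 32, 38, 21, 23]
dequeue()->30, [4, 32, 38, 21, 23]

Final queue: [4, 32, 38, 21, 23]


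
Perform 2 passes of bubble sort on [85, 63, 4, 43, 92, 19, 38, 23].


Initial: [85, 63, 4, 43, 92, 19, 38, 23]
Pass 1: [63, 4, 43, 85, 19, 38, 23, 92] (6 swaps)
Pass 2: [4, 43, 63, 19, 38, 23, 85, 92] (5 swaps)

After 2 passes: [4, 43, 63, 19, 38, 23, 85, 92]


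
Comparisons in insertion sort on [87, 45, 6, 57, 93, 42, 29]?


Algorithm: insertion sort
Input: [87, 45, 6, 57, 93, 42, 29]
Sorted: [6, 29, 42, 45, 57, 87, 93]

17


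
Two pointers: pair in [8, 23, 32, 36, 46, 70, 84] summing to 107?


lo=0(8)+hi=6(84)=92
lo=1(23)+hi=6(84)=107

Yes: 23+84=107


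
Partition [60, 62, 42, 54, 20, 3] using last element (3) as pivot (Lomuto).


Pivot: 3
Place pivot at 0: [3, 62, 42, 54, 20, 60]

Partitioned: [3, 62, 42, 54, 20, 60]


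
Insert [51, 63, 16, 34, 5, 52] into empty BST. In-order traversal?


Insert 51: root
Insert 63: R from 51
Insert 16: L from 51
Insert 34: L from 51 -> R from 16
Insert 5: L from 51 -> L from 16
Insert 52: R from 51 -> L from 63

In-order: [5, 16, 34, 51, 52, 63]


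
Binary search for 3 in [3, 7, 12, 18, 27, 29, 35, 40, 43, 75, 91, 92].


Step 1: lo=0, hi=11, mid=5, val=29
Step 2: lo=0, hi=4, mid=2, val=12
Step 3: lo=0, hi=1, mid=0, val=3

Found at index 0


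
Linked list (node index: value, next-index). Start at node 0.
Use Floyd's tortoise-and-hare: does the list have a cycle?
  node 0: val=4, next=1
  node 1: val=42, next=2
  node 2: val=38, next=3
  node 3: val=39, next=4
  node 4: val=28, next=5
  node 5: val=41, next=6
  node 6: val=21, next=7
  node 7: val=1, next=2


Floyd's tortoise (slow, +1) and hare (fast, +2):
  init: slow=0, fast=0
  step 1: slow=1, fast=2
  step 2: slow=2, fast=4
  step 3: slow=3, fast=6
  step 4: slow=4, fast=2
  step 5: slow=5, fast=4
  step 6: slow=6, fast=6
  slow == fast at node 6: cycle detected

Cycle: yes


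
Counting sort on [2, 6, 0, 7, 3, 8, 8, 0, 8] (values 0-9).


Input: [2, 6, 0, 7, 3, 8, 8, 0, 8]
Counts: [2, 0, 1, 1, 0, 0, 1, 1, 3, 0]

Sorted: [0, 0, 2, 3, 6, 7, 8, 8, 8]


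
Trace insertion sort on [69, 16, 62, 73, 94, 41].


Initial: [69, 16, 62, 73, 94, 41]
Insert 16: [16, 69, 62, 73, 94, 41]
Insert 62: [16, 62, 69, 73, 94, 41]
Insert 73: [16, 62, 69, 73, 94, 41]
Insert 94: [16, 62, 69, 73, 94, 41]
Insert 41: [16, 41, 62, 69, 73, 94]

Sorted: [16, 41, 62, 69, 73, 94]


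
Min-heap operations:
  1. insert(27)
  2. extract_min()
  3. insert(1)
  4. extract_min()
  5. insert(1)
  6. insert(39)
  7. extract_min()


insert(27) -> [27]
extract_min()->27, []
insert(1) -> [1]
extract_min()->1, []
insert(1) -> [1]
insert(39) -> [1, 39]
extract_min()->1, [39]

Final heap: [39]


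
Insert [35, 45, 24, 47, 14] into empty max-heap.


Insert 35: [35]
Insert 45: [45, 35]
Insert 24: [45, 35, 24]
Insert 47: [47, 45, 24, 35]
Insert 14: [47, 45, 24, 35, 14]

Final heap: [47, 45, 24, 35, 14]


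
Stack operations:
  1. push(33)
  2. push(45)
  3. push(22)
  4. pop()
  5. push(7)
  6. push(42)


push(33) -> [33]
push(45) -> [33, 45]
push(22) -> [33, 45, 22]
pop()->22, [33, 45]
push(7) -> [33, 45, 7]
push(42) -> [33, 45, 7, 42]

Final stack: [33, 45, 7, 42]


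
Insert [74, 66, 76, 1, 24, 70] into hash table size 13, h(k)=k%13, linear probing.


Insert 74: h=9 -> slot 9
Insert 66: h=1 -> slot 1
Insert 76: h=11 -> slot 11
Insert 1: h=1, 1 probes -> slot 2
Insert 24: h=11, 1 probes -> slot 12
Insert 70: h=5 -> slot 5

Table: [None, 66, 1, None, None, 70, None, None, None, 74, None, 76, 24]


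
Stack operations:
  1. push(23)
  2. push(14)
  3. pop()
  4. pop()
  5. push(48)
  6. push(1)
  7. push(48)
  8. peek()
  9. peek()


push(23) -> [23]
push(14) -> [23, 14]
pop()->14, [23]
pop()->23, []
push(48) -> [48]
push(1) -> [48, 1]
push(48) -> [48, 1, 48]
peek()->48
peek()->48

Final stack: [48, 1, 48]


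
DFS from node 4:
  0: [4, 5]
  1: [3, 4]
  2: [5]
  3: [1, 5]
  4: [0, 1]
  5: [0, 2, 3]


Visit 4, push [1, 0]
Visit 0, push [5]
Visit 5, push [3, 2]
Visit 2, push []
Visit 3, push [1]
Visit 1, push []

DFS order: [4, 0, 5, 2, 3, 1]


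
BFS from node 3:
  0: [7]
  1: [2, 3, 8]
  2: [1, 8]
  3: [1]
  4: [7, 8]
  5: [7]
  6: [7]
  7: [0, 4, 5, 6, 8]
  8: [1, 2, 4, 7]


Visit 3, enqueue [1]
Visit 1, enqueue [2, 8]
Visit 2, enqueue []
Visit 8, enqueue [4, 7]
Visit 4, enqueue []
Visit 7, enqueue [0, 5, 6]
Visit 0, enqueue []
Visit 5, enqueue []
Visit 6, enqueue []

BFS order: [3, 1, 2, 8, 4, 7, 0, 5, 6]


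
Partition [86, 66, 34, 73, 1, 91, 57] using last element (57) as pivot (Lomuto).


Pivot: 57
  34 <= 57: swap -> [34, 66, 86, 73, 1, 91, 57]
  1 <= 57: swap -> [34, 1, 86, 73, 66, 91, 57]
Place pivot at 2: [34, 1, 57, 73, 66, 91, 86]

Partitioned: [34, 1, 57, 73, 66, 91, 86]


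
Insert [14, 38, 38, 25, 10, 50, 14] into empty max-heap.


Insert 14: [14]
Insert 38: [38, 14]
Insert 38: [38, 14, 38]
Insert 25: [38, 25, 38, 14]
Insert 10: [38, 25, 38, 14, 10]
Insert 50: [50, 25, 38, 14, 10, 38]
Insert 14: [50, 25, 38, 14, 10, 38, 14]

Final heap: [50, 25, 38, 14, 10, 38, 14]


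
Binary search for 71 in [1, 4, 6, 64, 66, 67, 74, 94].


Step 1: lo=0, hi=7, mid=3, val=64
Step 2: lo=4, hi=7, mid=5, val=67
Step 3: lo=6, hi=7, mid=6, val=74

Not found


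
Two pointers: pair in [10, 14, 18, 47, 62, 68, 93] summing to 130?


lo=0(10)+hi=6(93)=103
lo=1(14)+hi=6(93)=107
lo=2(18)+hi=6(93)=111
lo=3(47)+hi=6(93)=140
lo=3(47)+hi=5(68)=115
lo=4(62)+hi=5(68)=130

Yes: 62+68=130


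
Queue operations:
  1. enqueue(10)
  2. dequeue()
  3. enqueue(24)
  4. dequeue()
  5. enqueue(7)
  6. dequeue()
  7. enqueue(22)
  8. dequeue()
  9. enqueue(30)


enqueue(10) -> [10]
dequeue()->10, []
enqueue(24) -> [24]
dequeue()->24, []
enqueue(7) -> [7]
dequeue()->7, []
enqueue(22) -> [22]
dequeue()->22, []
enqueue(30) -> [30]

Final queue: [30]
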